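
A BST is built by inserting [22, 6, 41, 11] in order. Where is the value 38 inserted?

Starting tree (level order): [22, 6, 41, None, 11]
Insertion path: 22 -> 41
Result: insert 38 as left child of 41
Final tree (level order): [22, 6, 41, None, 11, 38]


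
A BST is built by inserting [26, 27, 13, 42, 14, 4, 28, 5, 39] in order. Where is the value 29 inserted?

Starting tree (level order): [26, 13, 27, 4, 14, None, 42, None, 5, None, None, 28, None, None, None, None, 39]
Insertion path: 26 -> 27 -> 42 -> 28 -> 39
Result: insert 29 as left child of 39
Final tree (level order): [26, 13, 27, 4, 14, None, 42, None, 5, None, None, 28, None, None, None, None, 39, 29]


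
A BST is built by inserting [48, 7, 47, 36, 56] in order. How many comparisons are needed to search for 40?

Search path for 40: 48 -> 7 -> 47 -> 36
Found: False
Comparisons: 4


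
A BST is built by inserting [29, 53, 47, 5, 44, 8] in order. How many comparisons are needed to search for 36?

Search path for 36: 29 -> 53 -> 47 -> 44
Found: False
Comparisons: 4


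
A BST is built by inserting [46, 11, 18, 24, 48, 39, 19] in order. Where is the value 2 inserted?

Starting tree (level order): [46, 11, 48, None, 18, None, None, None, 24, 19, 39]
Insertion path: 46 -> 11
Result: insert 2 as left child of 11
Final tree (level order): [46, 11, 48, 2, 18, None, None, None, None, None, 24, 19, 39]


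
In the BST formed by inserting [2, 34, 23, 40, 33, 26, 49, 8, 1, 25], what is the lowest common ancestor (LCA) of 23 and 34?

Tree insertion order: [2, 34, 23, 40, 33, 26, 49, 8, 1, 25]
Tree (level-order array): [2, 1, 34, None, None, 23, 40, 8, 33, None, 49, None, None, 26, None, None, None, 25]
In a BST, the LCA of p=23, q=34 is the first node v on the
root-to-leaf path with p <= v <= q (go left if both < v, right if both > v).
Walk from root:
  at 2: both 23 and 34 > 2, go right
  at 34: 23 <= 34 <= 34, this is the LCA
LCA = 34


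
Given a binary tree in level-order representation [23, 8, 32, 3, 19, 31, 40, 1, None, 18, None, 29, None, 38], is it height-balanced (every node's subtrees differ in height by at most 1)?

Tree (level-order array): [23, 8, 32, 3, 19, 31, 40, 1, None, 18, None, 29, None, 38]
Definition: a tree is height-balanced if, at every node, |h(left) - h(right)| <= 1 (empty subtree has height -1).
Bottom-up per-node check:
  node 1: h_left=-1, h_right=-1, diff=0 [OK], height=0
  node 3: h_left=0, h_right=-1, diff=1 [OK], height=1
  node 18: h_left=-1, h_right=-1, diff=0 [OK], height=0
  node 19: h_left=0, h_right=-1, diff=1 [OK], height=1
  node 8: h_left=1, h_right=1, diff=0 [OK], height=2
  node 29: h_left=-1, h_right=-1, diff=0 [OK], height=0
  node 31: h_left=0, h_right=-1, diff=1 [OK], height=1
  node 38: h_left=-1, h_right=-1, diff=0 [OK], height=0
  node 40: h_left=0, h_right=-1, diff=1 [OK], height=1
  node 32: h_left=1, h_right=1, diff=0 [OK], height=2
  node 23: h_left=2, h_right=2, diff=0 [OK], height=3
All nodes satisfy the balance condition.
Result: Balanced


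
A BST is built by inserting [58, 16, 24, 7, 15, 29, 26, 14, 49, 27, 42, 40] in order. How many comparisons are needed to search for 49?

Search path for 49: 58 -> 16 -> 24 -> 29 -> 49
Found: True
Comparisons: 5


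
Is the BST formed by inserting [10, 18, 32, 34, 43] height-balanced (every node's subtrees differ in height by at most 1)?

Tree (level-order array): [10, None, 18, None, 32, None, 34, None, 43]
Definition: a tree is height-balanced if, at every node, |h(left) - h(right)| <= 1 (empty subtree has height -1).
Bottom-up per-node check:
  node 43: h_left=-1, h_right=-1, diff=0 [OK], height=0
  node 34: h_left=-1, h_right=0, diff=1 [OK], height=1
  node 32: h_left=-1, h_right=1, diff=2 [FAIL (|-1-1|=2 > 1)], height=2
  node 18: h_left=-1, h_right=2, diff=3 [FAIL (|-1-2|=3 > 1)], height=3
  node 10: h_left=-1, h_right=3, diff=4 [FAIL (|-1-3|=4 > 1)], height=4
Node 32 violates the condition: |-1 - 1| = 2 > 1.
Result: Not balanced


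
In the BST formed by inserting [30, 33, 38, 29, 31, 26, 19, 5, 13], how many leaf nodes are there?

Tree built from: [30, 33, 38, 29, 31, 26, 19, 5, 13]
Tree (level-order array): [30, 29, 33, 26, None, 31, 38, 19, None, None, None, None, None, 5, None, None, 13]
Rule: A leaf has 0 children.
Per-node child counts:
  node 30: 2 child(ren)
  node 29: 1 child(ren)
  node 26: 1 child(ren)
  node 19: 1 child(ren)
  node 5: 1 child(ren)
  node 13: 0 child(ren)
  node 33: 2 child(ren)
  node 31: 0 child(ren)
  node 38: 0 child(ren)
Matching nodes: [13, 31, 38]
Count of leaf nodes: 3


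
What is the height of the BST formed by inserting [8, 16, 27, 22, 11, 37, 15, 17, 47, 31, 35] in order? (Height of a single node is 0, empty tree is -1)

Insertion order: [8, 16, 27, 22, 11, 37, 15, 17, 47, 31, 35]
Tree (level-order array): [8, None, 16, 11, 27, None, 15, 22, 37, None, None, 17, None, 31, 47, None, None, None, 35]
Compute height bottom-up (empty subtree = -1):
  height(15) = 1 + max(-1, -1) = 0
  height(11) = 1 + max(-1, 0) = 1
  height(17) = 1 + max(-1, -1) = 0
  height(22) = 1 + max(0, -1) = 1
  height(35) = 1 + max(-1, -1) = 0
  height(31) = 1 + max(-1, 0) = 1
  height(47) = 1 + max(-1, -1) = 0
  height(37) = 1 + max(1, 0) = 2
  height(27) = 1 + max(1, 2) = 3
  height(16) = 1 + max(1, 3) = 4
  height(8) = 1 + max(-1, 4) = 5
Height = 5


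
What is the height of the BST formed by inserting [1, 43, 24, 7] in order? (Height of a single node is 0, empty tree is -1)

Insertion order: [1, 43, 24, 7]
Tree (level-order array): [1, None, 43, 24, None, 7]
Compute height bottom-up (empty subtree = -1):
  height(7) = 1 + max(-1, -1) = 0
  height(24) = 1 + max(0, -1) = 1
  height(43) = 1 + max(1, -1) = 2
  height(1) = 1 + max(-1, 2) = 3
Height = 3


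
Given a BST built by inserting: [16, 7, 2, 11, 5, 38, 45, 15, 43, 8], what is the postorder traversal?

Tree insertion order: [16, 7, 2, 11, 5, 38, 45, 15, 43, 8]
Tree (level-order array): [16, 7, 38, 2, 11, None, 45, None, 5, 8, 15, 43]
Postorder traversal: [5, 2, 8, 15, 11, 7, 43, 45, 38, 16]


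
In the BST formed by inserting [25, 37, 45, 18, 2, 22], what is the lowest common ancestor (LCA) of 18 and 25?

Tree insertion order: [25, 37, 45, 18, 2, 22]
Tree (level-order array): [25, 18, 37, 2, 22, None, 45]
In a BST, the LCA of p=18, q=25 is the first node v on the
root-to-leaf path with p <= v <= q (go left if both < v, right if both > v).
Walk from root:
  at 25: 18 <= 25 <= 25, this is the LCA
LCA = 25


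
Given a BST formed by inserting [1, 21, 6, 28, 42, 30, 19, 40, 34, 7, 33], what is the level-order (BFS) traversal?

Tree insertion order: [1, 21, 6, 28, 42, 30, 19, 40, 34, 7, 33]
Tree (level-order array): [1, None, 21, 6, 28, None, 19, None, 42, 7, None, 30, None, None, None, None, 40, 34, None, 33]
BFS from the root, enqueuing left then right child of each popped node:
  queue [1] -> pop 1, enqueue [21], visited so far: [1]
  queue [21] -> pop 21, enqueue [6, 28], visited so far: [1, 21]
  queue [6, 28] -> pop 6, enqueue [19], visited so far: [1, 21, 6]
  queue [28, 19] -> pop 28, enqueue [42], visited so far: [1, 21, 6, 28]
  queue [19, 42] -> pop 19, enqueue [7], visited so far: [1, 21, 6, 28, 19]
  queue [42, 7] -> pop 42, enqueue [30], visited so far: [1, 21, 6, 28, 19, 42]
  queue [7, 30] -> pop 7, enqueue [none], visited so far: [1, 21, 6, 28, 19, 42, 7]
  queue [30] -> pop 30, enqueue [40], visited so far: [1, 21, 6, 28, 19, 42, 7, 30]
  queue [40] -> pop 40, enqueue [34], visited so far: [1, 21, 6, 28, 19, 42, 7, 30, 40]
  queue [34] -> pop 34, enqueue [33], visited so far: [1, 21, 6, 28, 19, 42, 7, 30, 40, 34]
  queue [33] -> pop 33, enqueue [none], visited so far: [1, 21, 6, 28, 19, 42, 7, 30, 40, 34, 33]
Result: [1, 21, 6, 28, 19, 42, 7, 30, 40, 34, 33]


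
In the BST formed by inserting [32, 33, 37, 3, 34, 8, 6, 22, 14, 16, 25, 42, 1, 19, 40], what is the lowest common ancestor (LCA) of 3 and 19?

Tree insertion order: [32, 33, 37, 3, 34, 8, 6, 22, 14, 16, 25, 42, 1, 19, 40]
Tree (level-order array): [32, 3, 33, 1, 8, None, 37, None, None, 6, 22, 34, 42, None, None, 14, 25, None, None, 40, None, None, 16, None, None, None, None, None, 19]
In a BST, the LCA of p=3, q=19 is the first node v on the
root-to-leaf path with p <= v <= q (go left if both < v, right if both > v).
Walk from root:
  at 32: both 3 and 19 < 32, go left
  at 3: 3 <= 3 <= 19, this is the LCA
LCA = 3


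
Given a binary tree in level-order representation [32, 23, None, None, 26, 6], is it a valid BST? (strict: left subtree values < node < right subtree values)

Level-order array: [32, 23, None, None, 26, 6]
Validate using subtree bounds (lo, hi): at each node, require lo < value < hi,
then recurse left with hi=value and right with lo=value.
Preorder trace (stopping at first violation):
  at node 32 with bounds (-inf, +inf): OK
  at node 23 with bounds (-inf, 32): OK
  at node 26 with bounds (23, 32): OK
  at node 6 with bounds (23, 26): VIOLATION
Node 6 violates its bound: not (23 < 6 < 26).
Result: Not a valid BST


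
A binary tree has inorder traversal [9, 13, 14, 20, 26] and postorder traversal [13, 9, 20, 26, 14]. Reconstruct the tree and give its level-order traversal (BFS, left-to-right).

Inorder:   [9, 13, 14, 20, 26]
Postorder: [13, 9, 20, 26, 14]
Algorithm: postorder visits root last, so walk postorder right-to-left;
each value is the root of the current inorder slice — split it at that
value, recurse on the right subtree first, then the left.
Recursive splits:
  root=14; inorder splits into left=[9, 13], right=[20, 26]
  root=26; inorder splits into left=[20], right=[]
  root=20; inorder splits into left=[], right=[]
  root=9; inorder splits into left=[], right=[13]
  root=13; inorder splits into left=[], right=[]
Reconstructed level-order: [14, 9, 26, 13, 20]


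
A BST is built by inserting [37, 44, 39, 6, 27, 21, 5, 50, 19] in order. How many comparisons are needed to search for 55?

Search path for 55: 37 -> 44 -> 50
Found: False
Comparisons: 3


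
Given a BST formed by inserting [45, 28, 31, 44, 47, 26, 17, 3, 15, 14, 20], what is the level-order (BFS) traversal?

Tree insertion order: [45, 28, 31, 44, 47, 26, 17, 3, 15, 14, 20]
Tree (level-order array): [45, 28, 47, 26, 31, None, None, 17, None, None, 44, 3, 20, None, None, None, 15, None, None, 14]
BFS from the root, enqueuing left then right child of each popped node:
  queue [45] -> pop 45, enqueue [28, 47], visited so far: [45]
  queue [28, 47] -> pop 28, enqueue [26, 31], visited so far: [45, 28]
  queue [47, 26, 31] -> pop 47, enqueue [none], visited so far: [45, 28, 47]
  queue [26, 31] -> pop 26, enqueue [17], visited so far: [45, 28, 47, 26]
  queue [31, 17] -> pop 31, enqueue [44], visited so far: [45, 28, 47, 26, 31]
  queue [17, 44] -> pop 17, enqueue [3, 20], visited so far: [45, 28, 47, 26, 31, 17]
  queue [44, 3, 20] -> pop 44, enqueue [none], visited so far: [45, 28, 47, 26, 31, 17, 44]
  queue [3, 20] -> pop 3, enqueue [15], visited so far: [45, 28, 47, 26, 31, 17, 44, 3]
  queue [20, 15] -> pop 20, enqueue [none], visited so far: [45, 28, 47, 26, 31, 17, 44, 3, 20]
  queue [15] -> pop 15, enqueue [14], visited so far: [45, 28, 47, 26, 31, 17, 44, 3, 20, 15]
  queue [14] -> pop 14, enqueue [none], visited so far: [45, 28, 47, 26, 31, 17, 44, 3, 20, 15, 14]
Result: [45, 28, 47, 26, 31, 17, 44, 3, 20, 15, 14]


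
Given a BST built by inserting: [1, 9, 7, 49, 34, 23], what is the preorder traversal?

Tree insertion order: [1, 9, 7, 49, 34, 23]
Tree (level-order array): [1, None, 9, 7, 49, None, None, 34, None, 23]
Preorder traversal: [1, 9, 7, 49, 34, 23]


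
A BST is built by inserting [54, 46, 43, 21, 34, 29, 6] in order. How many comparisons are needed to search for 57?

Search path for 57: 54
Found: False
Comparisons: 1


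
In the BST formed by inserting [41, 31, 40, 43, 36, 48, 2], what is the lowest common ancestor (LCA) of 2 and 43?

Tree insertion order: [41, 31, 40, 43, 36, 48, 2]
Tree (level-order array): [41, 31, 43, 2, 40, None, 48, None, None, 36]
In a BST, the LCA of p=2, q=43 is the first node v on the
root-to-leaf path with p <= v <= q (go left if both < v, right if both > v).
Walk from root:
  at 41: 2 <= 41 <= 43, this is the LCA
LCA = 41


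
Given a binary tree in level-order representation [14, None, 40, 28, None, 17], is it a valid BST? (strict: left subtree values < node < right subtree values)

Level-order array: [14, None, 40, 28, None, 17]
Validate using subtree bounds (lo, hi): at each node, require lo < value < hi,
then recurse left with hi=value and right with lo=value.
Preorder trace (stopping at first violation):
  at node 14 with bounds (-inf, +inf): OK
  at node 40 with bounds (14, +inf): OK
  at node 28 with bounds (14, 40): OK
  at node 17 with bounds (14, 28): OK
No violation found at any node.
Result: Valid BST


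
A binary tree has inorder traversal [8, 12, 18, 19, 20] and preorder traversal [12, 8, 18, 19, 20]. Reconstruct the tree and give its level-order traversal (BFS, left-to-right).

Inorder:  [8, 12, 18, 19, 20]
Preorder: [12, 8, 18, 19, 20]
Algorithm: preorder visits root first, so consume preorder in order;
for each root, split the current inorder slice at that value into
left-subtree inorder and right-subtree inorder, then recurse.
Recursive splits:
  root=12; inorder splits into left=[8], right=[18, 19, 20]
  root=8; inorder splits into left=[], right=[]
  root=18; inorder splits into left=[], right=[19, 20]
  root=19; inorder splits into left=[], right=[20]
  root=20; inorder splits into left=[], right=[]
Reconstructed level-order: [12, 8, 18, 19, 20]


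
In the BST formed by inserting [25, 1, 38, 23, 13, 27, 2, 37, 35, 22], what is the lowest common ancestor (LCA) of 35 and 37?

Tree insertion order: [25, 1, 38, 23, 13, 27, 2, 37, 35, 22]
Tree (level-order array): [25, 1, 38, None, 23, 27, None, 13, None, None, 37, 2, 22, 35]
In a BST, the LCA of p=35, q=37 is the first node v on the
root-to-leaf path with p <= v <= q (go left if both < v, right if both > v).
Walk from root:
  at 25: both 35 and 37 > 25, go right
  at 38: both 35 and 37 < 38, go left
  at 27: both 35 and 37 > 27, go right
  at 37: 35 <= 37 <= 37, this is the LCA
LCA = 37


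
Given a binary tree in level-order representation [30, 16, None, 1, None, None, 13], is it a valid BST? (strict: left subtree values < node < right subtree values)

Level-order array: [30, 16, None, 1, None, None, 13]
Validate using subtree bounds (lo, hi): at each node, require lo < value < hi,
then recurse left with hi=value and right with lo=value.
Preorder trace (stopping at first violation):
  at node 30 with bounds (-inf, +inf): OK
  at node 16 with bounds (-inf, 30): OK
  at node 1 with bounds (-inf, 16): OK
  at node 13 with bounds (1, 16): OK
No violation found at any node.
Result: Valid BST


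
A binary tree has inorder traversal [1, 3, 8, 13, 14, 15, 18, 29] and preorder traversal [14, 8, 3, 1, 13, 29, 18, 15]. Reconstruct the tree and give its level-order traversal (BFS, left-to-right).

Inorder:  [1, 3, 8, 13, 14, 15, 18, 29]
Preorder: [14, 8, 3, 1, 13, 29, 18, 15]
Algorithm: preorder visits root first, so consume preorder in order;
for each root, split the current inorder slice at that value into
left-subtree inorder and right-subtree inorder, then recurse.
Recursive splits:
  root=14; inorder splits into left=[1, 3, 8, 13], right=[15, 18, 29]
  root=8; inorder splits into left=[1, 3], right=[13]
  root=3; inorder splits into left=[1], right=[]
  root=1; inorder splits into left=[], right=[]
  root=13; inorder splits into left=[], right=[]
  root=29; inorder splits into left=[15, 18], right=[]
  root=18; inorder splits into left=[15], right=[]
  root=15; inorder splits into left=[], right=[]
Reconstructed level-order: [14, 8, 29, 3, 13, 18, 1, 15]


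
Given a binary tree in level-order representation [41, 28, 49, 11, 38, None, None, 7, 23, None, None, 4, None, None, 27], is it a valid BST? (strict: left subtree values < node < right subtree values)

Level-order array: [41, 28, 49, 11, 38, None, None, 7, 23, None, None, 4, None, None, 27]
Validate using subtree bounds (lo, hi): at each node, require lo < value < hi,
then recurse left with hi=value and right with lo=value.
Preorder trace (stopping at first violation):
  at node 41 with bounds (-inf, +inf): OK
  at node 28 with bounds (-inf, 41): OK
  at node 11 with bounds (-inf, 28): OK
  at node 7 with bounds (-inf, 11): OK
  at node 4 with bounds (-inf, 7): OK
  at node 23 with bounds (11, 28): OK
  at node 27 with bounds (23, 28): OK
  at node 38 with bounds (28, 41): OK
  at node 49 with bounds (41, +inf): OK
No violation found at any node.
Result: Valid BST


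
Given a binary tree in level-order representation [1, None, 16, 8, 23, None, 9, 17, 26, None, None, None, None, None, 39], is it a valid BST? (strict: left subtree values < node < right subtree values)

Level-order array: [1, None, 16, 8, 23, None, 9, 17, 26, None, None, None, None, None, 39]
Validate using subtree bounds (lo, hi): at each node, require lo < value < hi,
then recurse left with hi=value and right with lo=value.
Preorder trace (stopping at first violation):
  at node 1 with bounds (-inf, +inf): OK
  at node 16 with bounds (1, +inf): OK
  at node 8 with bounds (1, 16): OK
  at node 9 with bounds (8, 16): OK
  at node 23 with bounds (16, +inf): OK
  at node 17 with bounds (16, 23): OK
  at node 26 with bounds (23, +inf): OK
  at node 39 with bounds (26, +inf): OK
No violation found at any node.
Result: Valid BST


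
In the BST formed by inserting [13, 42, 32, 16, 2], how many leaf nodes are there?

Tree built from: [13, 42, 32, 16, 2]
Tree (level-order array): [13, 2, 42, None, None, 32, None, 16]
Rule: A leaf has 0 children.
Per-node child counts:
  node 13: 2 child(ren)
  node 2: 0 child(ren)
  node 42: 1 child(ren)
  node 32: 1 child(ren)
  node 16: 0 child(ren)
Matching nodes: [2, 16]
Count of leaf nodes: 2


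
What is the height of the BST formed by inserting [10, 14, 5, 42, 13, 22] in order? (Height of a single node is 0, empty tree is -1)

Insertion order: [10, 14, 5, 42, 13, 22]
Tree (level-order array): [10, 5, 14, None, None, 13, 42, None, None, 22]
Compute height bottom-up (empty subtree = -1):
  height(5) = 1 + max(-1, -1) = 0
  height(13) = 1 + max(-1, -1) = 0
  height(22) = 1 + max(-1, -1) = 0
  height(42) = 1 + max(0, -1) = 1
  height(14) = 1 + max(0, 1) = 2
  height(10) = 1 + max(0, 2) = 3
Height = 3


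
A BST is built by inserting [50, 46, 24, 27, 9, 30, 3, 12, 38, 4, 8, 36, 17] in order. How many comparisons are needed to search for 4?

Search path for 4: 50 -> 46 -> 24 -> 9 -> 3 -> 4
Found: True
Comparisons: 6


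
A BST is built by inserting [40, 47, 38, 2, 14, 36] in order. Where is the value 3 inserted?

Starting tree (level order): [40, 38, 47, 2, None, None, None, None, 14, None, 36]
Insertion path: 40 -> 38 -> 2 -> 14
Result: insert 3 as left child of 14
Final tree (level order): [40, 38, 47, 2, None, None, None, None, 14, 3, 36]


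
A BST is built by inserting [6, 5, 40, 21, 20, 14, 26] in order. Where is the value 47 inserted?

Starting tree (level order): [6, 5, 40, None, None, 21, None, 20, 26, 14]
Insertion path: 6 -> 40
Result: insert 47 as right child of 40
Final tree (level order): [6, 5, 40, None, None, 21, 47, 20, 26, None, None, 14]


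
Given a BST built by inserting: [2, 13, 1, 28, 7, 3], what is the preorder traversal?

Tree insertion order: [2, 13, 1, 28, 7, 3]
Tree (level-order array): [2, 1, 13, None, None, 7, 28, 3]
Preorder traversal: [2, 1, 13, 7, 3, 28]


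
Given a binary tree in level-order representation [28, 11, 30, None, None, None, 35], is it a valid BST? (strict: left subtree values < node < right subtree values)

Level-order array: [28, 11, 30, None, None, None, 35]
Validate using subtree bounds (lo, hi): at each node, require lo < value < hi,
then recurse left with hi=value and right with lo=value.
Preorder trace (stopping at first violation):
  at node 28 with bounds (-inf, +inf): OK
  at node 11 with bounds (-inf, 28): OK
  at node 30 with bounds (28, +inf): OK
  at node 35 with bounds (30, +inf): OK
No violation found at any node.
Result: Valid BST


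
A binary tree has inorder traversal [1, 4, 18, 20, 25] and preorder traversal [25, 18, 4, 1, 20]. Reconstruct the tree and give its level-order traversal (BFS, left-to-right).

Inorder:  [1, 4, 18, 20, 25]
Preorder: [25, 18, 4, 1, 20]
Algorithm: preorder visits root first, so consume preorder in order;
for each root, split the current inorder slice at that value into
left-subtree inorder and right-subtree inorder, then recurse.
Recursive splits:
  root=25; inorder splits into left=[1, 4, 18, 20], right=[]
  root=18; inorder splits into left=[1, 4], right=[20]
  root=4; inorder splits into left=[1], right=[]
  root=1; inorder splits into left=[], right=[]
  root=20; inorder splits into left=[], right=[]
Reconstructed level-order: [25, 18, 4, 20, 1]


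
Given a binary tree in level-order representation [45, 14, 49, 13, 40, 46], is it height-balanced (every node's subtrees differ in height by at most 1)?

Tree (level-order array): [45, 14, 49, 13, 40, 46]
Definition: a tree is height-balanced if, at every node, |h(left) - h(right)| <= 1 (empty subtree has height -1).
Bottom-up per-node check:
  node 13: h_left=-1, h_right=-1, diff=0 [OK], height=0
  node 40: h_left=-1, h_right=-1, diff=0 [OK], height=0
  node 14: h_left=0, h_right=0, diff=0 [OK], height=1
  node 46: h_left=-1, h_right=-1, diff=0 [OK], height=0
  node 49: h_left=0, h_right=-1, diff=1 [OK], height=1
  node 45: h_left=1, h_right=1, diff=0 [OK], height=2
All nodes satisfy the balance condition.
Result: Balanced


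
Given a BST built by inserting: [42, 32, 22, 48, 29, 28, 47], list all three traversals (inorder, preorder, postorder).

Tree insertion order: [42, 32, 22, 48, 29, 28, 47]
Tree (level-order array): [42, 32, 48, 22, None, 47, None, None, 29, None, None, 28]
Inorder (L, root, R): [22, 28, 29, 32, 42, 47, 48]
Preorder (root, L, R): [42, 32, 22, 29, 28, 48, 47]
Postorder (L, R, root): [28, 29, 22, 32, 47, 48, 42]


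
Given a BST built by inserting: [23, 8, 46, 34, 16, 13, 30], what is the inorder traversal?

Tree insertion order: [23, 8, 46, 34, 16, 13, 30]
Tree (level-order array): [23, 8, 46, None, 16, 34, None, 13, None, 30]
Inorder traversal: [8, 13, 16, 23, 30, 34, 46]


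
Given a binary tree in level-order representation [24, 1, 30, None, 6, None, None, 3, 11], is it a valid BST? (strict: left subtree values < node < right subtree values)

Level-order array: [24, 1, 30, None, 6, None, None, 3, 11]
Validate using subtree bounds (lo, hi): at each node, require lo < value < hi,
then recurse left with hi=value and right with lo=value.
Preorder trace (stopping at first violation):
  at node 24 with bounds (-inf, +inf): OK
  at node 1 with bounds (-inf, 24): OK
  at node 6 with bounds (1, 24): OK
  at node 3 with bounds (1, 6): OK
  at node 11 with bounds (6, 24): OK
  at node 30 with bounds (24, +inf): OK
No violation found at any node.
Result: Valid BST


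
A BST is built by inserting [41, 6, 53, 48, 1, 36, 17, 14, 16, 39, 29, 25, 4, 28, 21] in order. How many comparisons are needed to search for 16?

Search path for 16: 41 -> 6 -> 36 -> 17 -> 14 -> 16
Found: True
Comparisons: 6


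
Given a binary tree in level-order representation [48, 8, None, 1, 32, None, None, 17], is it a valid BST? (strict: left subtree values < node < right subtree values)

Level-order array: [48, 8, None, 1, 32, None, None, 17]
Validate using subtree bounds (lo, hi): at each node, require lo < value < hi,
then recurse left with hi=value and right with lo=value.
Preorder trace (stopping at first violation):
  at node 48 with bounds (-inf, +inf): OK
  at node 8 with bounds (-inf, 48): OK
  at node 1 with bounds (-inf, 8): OK
  at node 32 with bounds (8, 48): OK
  at node 17 with bounds (8, 32): OK
No violation found at any node.
Result: Valid BST


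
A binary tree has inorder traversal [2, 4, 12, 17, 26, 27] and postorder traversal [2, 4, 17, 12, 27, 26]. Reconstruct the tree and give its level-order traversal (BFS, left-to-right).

Inorder:   [2, 4, 12, 17, 26, 27]
Postorder: [2, 4, 17, 12, 27, 26]
Algorithm: postorder visits root last, so walk postorder right-to-left;
each value is the root of the current inorder slice — split it at that
value, recurse on the right subtree first, then the left.
Recursive splits:
  root=26; inorder splits into left=[2, 4, 12, 17], right=[27]
  root=27; inorder splits into left=[], right=[]
  root=12; inorder splits into left=[2, 4], right=[17]
  root=17; inorder splits into left=[], right=[]
  root=4; inorder splits into left=[2], right=[]
  root=2; inorder splits into left=[], right=[]
Reconstructed level-order: [26, 12, 27, 4, 17, 2]


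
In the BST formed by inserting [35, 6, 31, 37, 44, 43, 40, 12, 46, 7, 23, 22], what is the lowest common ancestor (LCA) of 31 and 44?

Tree insertion order: [35, 6, 31, 37, 44, 43, 40, 12, 46, 7, 23, 22]
Tree (level-order array): [35, 6, 37, None, 31, None, 44, 12, None, 43, 46, 7, 23, 40, None, None, None, None, None, 22]
In a BST, the LCA of p=31, q=44 is the first node v on the
root-to-leaf path with p <= v <= q (go left if both < v, right if both > v).
Walk from root:
  at 35: 31 <= 35 <= 44, this is the LCA
LCA = 35


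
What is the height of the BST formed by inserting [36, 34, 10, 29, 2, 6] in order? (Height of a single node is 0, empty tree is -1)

Insertion order: [36, 34, 10, 29, 2, 6]
Tree (level-order array): [36, 34, None, 10, None, 2, 29, None, 6]
Compute height bottom-up (empty subtree = -1):
  height(6) = 1 + max(-1, -1) = 0
  height(2) = 1 + max(-1, 0) = 1
  height(29) = 1 + max(-1, -1) = 0
  height(10) = 1 + max(1, 0) = 2
  height(34) = 1 + max(2, -1) = 3
  height(36) = 1 + max(3, -1) = 4
Height = 4


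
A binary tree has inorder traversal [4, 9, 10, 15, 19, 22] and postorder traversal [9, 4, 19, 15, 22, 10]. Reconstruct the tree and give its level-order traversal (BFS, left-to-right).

Inorder:   [4, 9, 10, 15, 19, 22]
Postorder: [9, 4, 19, 15, 22, 10]
Algorithm: postorder visits root last, so walk postorder right-to-left;
each value is the root of the current inorder slice — split it at that
value, recurse on the right subtree first, then the left.
Recursive splits:
  root=10; inorder splits into left=[4, 9], right=[15, 19, 22]
  root=22; inorder splits into left=[15, 19], right=[]
  root=15; inorder splits into left=[], right=[19]
  root=19; inorder splits into left=[], right=[]
  root=4; inorder splits into left=[], right=[9]
  root=9; inorder splits into left=[], right=[]
Reconstructed level-order: [10, 4, 22, 9, 15, 19]


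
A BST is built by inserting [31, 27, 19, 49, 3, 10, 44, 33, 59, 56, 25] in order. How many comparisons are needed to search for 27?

Search path for 27: 31 -> 27
Found: True
Comparisons: 2


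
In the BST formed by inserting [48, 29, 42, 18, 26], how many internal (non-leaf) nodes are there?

Tree built from: [48, 29, 42, 18, 26]
Tree (level-order array): [48, 29, None, 18, 42, None, 26]
Rule: An internal node has at least one child.
Per-node child counts:
  node 48: 1 child(ren)
  node 29: 2 child(ren)
  node 18: 1 child(ren)
  node 26: 0 child(ren)
  node 42: 0 child(ren)
Matching nodes: [48, 29, 18]
Count of internal (non-leaf) nodes: 3


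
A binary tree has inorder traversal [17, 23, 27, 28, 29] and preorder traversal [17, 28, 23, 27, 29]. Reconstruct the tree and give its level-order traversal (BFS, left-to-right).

Inorder:  [17, 23, 27, 28, 29]
Preorder: [17, 28, 23, 27, 29]
Algorithm: preorder visits root first, so consume preorder in order;
for each root, split the current inorder slice at that value into
left-subtree inorder and right-subtree inorder, then recurse.
Recursive splits:
  root=17; inorder splits into left=[], right=[23, 27, 28, 29]
  root=28; inorder splits into left=[23, 27], right=[29]
  root=23; inorder splits into left=[], right=[27]
  root=27; inorder splits into left=[], right=[]
  root=29; inorder splits into left=[], right=[]
Reconstructed level-order: [17, 28, 23, 29, 27]


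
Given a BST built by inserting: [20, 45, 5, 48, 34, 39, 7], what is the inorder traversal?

Tree insertion order: [20, 45, 5, 48, 34, 39, 7]
Tree (level-order array): [20, 5, 45, None, 7, 34, 48, None, None, None, 39]
Inorder traversal: [5, 7, 20, 34, 39, 45, 48]


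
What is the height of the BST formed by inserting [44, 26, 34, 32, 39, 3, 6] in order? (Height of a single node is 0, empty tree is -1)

Insertion order: [44, 26, 34, 32, 39, 3, 6]
Tree (level-order array): [44, 26, None, 3, 34, None, 6, 32, 39]
Compute height bottom-up (empty subtree = -1):
  height(6) = 1 + max(-1, -1) = 0
  height(3) = 1 + max(-1, 0) = 1
  height(32) = 1 + max(-1, -1) = 0
  height(39) = 1 + max(-1, -1) = 0
  height(34) = 1 + max(0, 0) = 1
  height(26) = 1 + max(1, 1) = 2
  height(44) = 1 + max(2, -1) = 3
Height = 3


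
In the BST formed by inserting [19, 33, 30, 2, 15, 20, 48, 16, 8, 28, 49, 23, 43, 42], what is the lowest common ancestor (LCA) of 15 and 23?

Tree insertion order: [19, 33, 30, 2, 15, 20, 48, 16, 8, 28, 49, 23, 43, 42]
Tree (level-order array): [19, 2, 33, None, 15, 30, 48, 8, 16, 20, None, 43, 49, None, None, None, None, None, 28, 42, None, None, None, 23]
In a BST, the LCA of p=15, q=23 is the first node v on the
root-to-leaf path with p <= v <= q (go left if both < v, right if both > v).
Walk from root:
  at 19: 15 <= 19 <= 23, this is the LCA
LCA = 19


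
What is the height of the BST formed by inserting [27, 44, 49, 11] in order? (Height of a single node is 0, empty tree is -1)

Insertion order: [27, 44, 49, 11]
Tree (level-order array): [27, 11, 44, None, None, None, 49]
Compute height bottom-up (empty subtree = -1):
  height(11) = 1 + max(-1, -1) = 0
  height(49) = 1 + max(-1, -1) = 0
  height(44) = 1 + max(-1, 0) = 1
  height(27) = 1 + max(0, 1) = 2
Height = 2


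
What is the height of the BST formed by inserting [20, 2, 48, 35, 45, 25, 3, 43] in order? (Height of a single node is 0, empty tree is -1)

Insertion order: [20, 2, 48, 35, 45, 25, 3, 43]
Tree (level-order array): [20, 2, 48, None, 3, 35, None, None, None, 25, 45, None, None, 43]
Compute height bottom-up (empty subtree = -1):
  height(3) = 1 + max(-1, -1) = 0
  height(2) = 1 + max(-1, 0) = 1
  height(25) = 1 + max(-1, -1) = 0
  height(43) = 1 + max(-1, -1) = 0
  height(45) = 1 + max(0, -1) = 1
  height(35) = 1 + max(0, 1) = 2
  height(48) = 1 + max(2, -1) = 3
  height(20) = 1 + max(1, 3) = 4
Height = 4


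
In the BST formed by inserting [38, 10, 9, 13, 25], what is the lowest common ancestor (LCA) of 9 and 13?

Tree insertion order: [38, 10, 9, 13, 25]
Tree (level-order array): [38, 10, None, 9, 13, None, None, None, 25]
In a BST, the LCA of p=9, q=13 is the first node v on the
root-to-leaf path with p <= v <= q (go left if both < v, right if both > v).
Walk from root:
  at 38: both 9 and 13 < 38, go left
  at 10: 9 <= 10 <= 13, this is the LCA
LCA = 10


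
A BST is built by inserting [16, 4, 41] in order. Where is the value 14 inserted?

Starting tree (level order): [16, 4, 41]
Insertion path: 16 -> 4
Result: insert 14 as right child of 4
Final tree (level order): [16, 4, 41, None, 14]


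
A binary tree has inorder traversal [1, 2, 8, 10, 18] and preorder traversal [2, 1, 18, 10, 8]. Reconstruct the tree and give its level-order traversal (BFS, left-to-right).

Inorder:  [1, 2, 8, 10, 18]
Preorder: [2, 1, 18, 10, 8]
Algorithm: preorder visits root first, so consume preorder in order;
for each root, split the current inorder slice at that value into
left-subtree inorder and right-subtree inorder, then recurse.
Recursive splits:
  root=2; inorder splits into left=[1], right=[8, 10, 18]
  root=1; inorder splits into left=[], right=[]
  root=18; inorder splits into left=[8, 10], right=[]
  root=10; inorder splits into left=[8], right=[]
  root=8; inorder splits into left=[], right=[]
Reconstructed level-order: [2, 1, 18, 10, 8]


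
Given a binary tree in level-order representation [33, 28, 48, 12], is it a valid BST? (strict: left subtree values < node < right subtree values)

Level-order array: [33, 28, 48, 12]
Validate using subtree bounds (lo, hi): at each node, require lo < value < hi,
then recurse left with hi=value and right with lo=value.
Preorder trace (stopping at first violation):
  at node 33 with bounds (-inf, +inf): OK
  at node 28 with bounds (-inf, 33): OK
  at node 12 with bounds (-inf, 28): OK
  at node 48 with bounds (33, +inf): OK
No violation found at any node.
Result: Valid BST


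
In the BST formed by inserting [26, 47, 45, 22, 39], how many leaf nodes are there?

Tree built from: [26, 47, 45, 22, 39]
Tree (level-order array): [26, 22, 47, None, None, 45, None, 39]
Rule: A leaf has 0 children.
Per-node child counts:
  node 26: 2 child(ren)
  node 22: 0 child(ren)
  node 47: 1 child(ren)
  node 45: 1 child(ren)
  node 39: 0 child(ren)
Matching nodes: [22, 39]
Count of leaf nodes: 2


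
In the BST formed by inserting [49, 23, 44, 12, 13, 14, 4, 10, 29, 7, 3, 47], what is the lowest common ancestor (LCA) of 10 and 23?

Tree insertion order: [49, 23, 44, 12, 13, 14, 4, 10, 29, 7, 3, 47]
Tree (level-order array): [49, 23, None, 12, 44, 4, 13, 29, 47, 3, 10, None, 14, None, None, None, None, None, None, 7]
In a BST, the LCA of p=10, q=23 is the first node v on the
root-to-leaf path with p <= v <= q (go left if both < v, right if both > v).
Walk from root:
  at 49: both 10 and 23 < 49, go left
  at 23: 10 <= 23 <= 23, this is the LCA
LCA = 23


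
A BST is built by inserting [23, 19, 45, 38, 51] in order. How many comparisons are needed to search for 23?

Search path for 23: 23
Found: True
Comparisons: 1


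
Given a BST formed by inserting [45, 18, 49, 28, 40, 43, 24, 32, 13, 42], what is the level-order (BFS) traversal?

Tree insertion order: [45, 18, 49, 28, 40, 43, 24, 32, 13, 42]
Tree (level-order array): [45, 18, 49, 13, 28, None, None, None, None, 24, 40, None, None, 32, 43, None, None, 42]
BFS from the root, enqueuing left then right child of each popped node:
  queue [45] -> pop 45, enqueue [18, 49], visited so far: [45]
  queue [18, 49] -> pop 18, enqueue [13, 28], visited so far: [45, 18]
  queue [49, 13, 28] -> pop 49, enqueue [none], visited so far: [45, 18, 49]
  queue [13, 28] -> pop 13, enqueue [none], visited so far: [45, 18, 49, 13]
  queue [28] -> pop 28, enqueue [24, 40], visited so far: [45, 18, 49, 13, 28]
  queue [24, 40] -> pop 24, enqueue [none], visited so far: [45, 18, 49, 13, 28, 24]
  queue [40] -> pop 40, enqueue [32, 43], visited so far: [45, 18, 49, 13, 28, 24, 40]
  queue [32, 43] -> pop 32, enqueue [none], visited so far: [45, 18, 49, 13, 28, 24, 40, 32]
  queue [43] -> pop 43, enqueue [42], visited so far: [45, 18, 49, 13, 28, 24, 40, 32, 43]
  queue [42] -> pop 42, enqueue [none], visited so far: [45, 18, 49, 13, 28, 24, 40, 32, 43, 42]
Result: [45, 18, 49, 13, 28, 24, 40, 32, 43, 42]


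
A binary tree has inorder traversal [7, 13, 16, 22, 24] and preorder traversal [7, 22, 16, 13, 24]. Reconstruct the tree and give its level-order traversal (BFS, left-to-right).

Inorder:  [7, 13, 16, 22, 24]
Preorder: [7, 22, 16, 13, 24]
Algorithm: preorder visits root first, so consume preorder in order;
for each root, split the current inorder slice at that value into
left-subtree inorder and right-subtree inorder, then recurse.
Recursive splits:
  root=7; inorder splits into left=[], right=[13, 16, 22, 24]
  root=22; inorder splits into left=[13, 16], right=[24]
  root=16; inorder splits into left=[13], right=[]
  root=13; inorder splits into left=[], right=[]
  root=24; inorder splits into left=[], right=[]
Reconstructed level-order: [7, 22, 16, 24, 13]


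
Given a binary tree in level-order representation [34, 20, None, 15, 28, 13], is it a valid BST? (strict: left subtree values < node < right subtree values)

Level-order array: [34, 20, None, 15, 28, 13]
Validate using subtree bounds (lo, hi): at each node, require lo < value < hi,
then recurse left with hi=value and right with lo=value.
Preorder trace (stopping at first violation):
  at node 34 with bounds (-inf, +inf): OK
  at node 20 with bounds (-inf, 34): OK
  at node 15 with bounds (-inf, 20): OK
  at node 13 with bounds (-inf, 15): OK
  at node 28 with bounds (20, 34): OK
No violation found at any node.
Result: Valid BST


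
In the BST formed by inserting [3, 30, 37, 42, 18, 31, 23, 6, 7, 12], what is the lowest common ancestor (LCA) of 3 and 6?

Tree insertion order: [3, 30, 37, 42, 18, 31, 23, 6, 7, 12]
Tree (level-order array): [3, None, 30, 18, 37, 6, 23, 31, 42, None, 7, None, None, None, None, None, None, None, 12]
In a BST, the LCA of p=3, q=6 is the first node v on the
root-to-leaf path with p <= v <= q (go left if both < v, right if both > v).
Walk from root:
  at 3: 3 <= 3 <= 6, this is the LCA
LCA = 3


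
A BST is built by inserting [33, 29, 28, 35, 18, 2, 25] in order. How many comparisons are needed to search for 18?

Search path for 18: 33 -> 29 -> 28 -> 18
Found: True
Comparisons: 4


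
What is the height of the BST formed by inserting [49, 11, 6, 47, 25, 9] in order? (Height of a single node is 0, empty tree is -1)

Insertion order: [49, 11, 6, 47, 25, 9]
Tree (level-order array): [49, 11, None, 6, 47, None, 9, 25]
Compute height bottom-up (empty subtree = -1):
  height(9) = 1 + max(-1, -1) = 0
  height(6) = 1 + max(-1, 0) = 1
  height(25) = 1 + max(-1, -1) = 0
  height(47) = 1 + max(0, -1) = 1
  height(11) = 1 + max(1, 1) = 2
  height(49) = 1 + max(2, -1) = 3
Height = 3


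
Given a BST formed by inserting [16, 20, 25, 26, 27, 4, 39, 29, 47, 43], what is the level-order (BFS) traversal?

Tree insertion order: [16, 20, 25, 26, 27, 4, 39, 29, 47, 43]
Tree (level-order array): [16, 4, 20, None, None, None, 25, None, 26, None, 27, None, 39, 29, 47, None, None, 43]
BFS from the root, enqueuing left then right child of each popped node:
  queue [16] -> pop 16, enqueue [4, 20], visited so far: [16]
  queue [4, 20] -> pop 4, enqueue [none], visited so far: [16, 4]
  queue [20] -> pop 20, enqueue [25], visited so far: [16, 4, 20]
  queue [25] -> pop 25, enqueue [26], visited so far: [16, 4, 20, 25]
  queue [26] -> pop 26, enqueue [27], visited so far: [16, 4, 20, 25, 26]
  queue [27] -> pop 27, enqueue [39], visited so far: [16, 4, 20, 25, 26, 27]
  queue [39] -> pop 39, enqueue [29, 47], visited so far: [16, 4, 20, 25, 26, 27, 39]
  queue [29, 47] -> pop 29, enqueue [none], visited so far: [16, 4, 20, 25, 26, 27, 39, 29]
  queue [47] -> pop 47, enqueue [43], visited so far: [16, 4, 20, 25, 26, 27, 39, 29, 47]
  queue [43] -> pop 43, enqueue [none], visited so far: [16, 4, 20, 25, 26, 27, 39, 29, 47, 43]
Result: [16, 4, 20, 25, 26, 27, 39, 29, 47, 43]


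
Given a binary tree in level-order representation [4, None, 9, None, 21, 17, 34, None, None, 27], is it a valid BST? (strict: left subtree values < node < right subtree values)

Level-order array: [4, None, 9, None, 21, 17, 34, None, None, 27]
Validate using subtree bounds (lo, hi): at each node, require lo < value < hi,
then recurse left with hi=value and right with lo=value.
Preorder trace (stopping at first violation):
  at node 4 with bounds (-inf, +inf): OK
  at node 9 with bounds (4, +inf): OK
  at node 21 with bounds (9, +inf): OK
  at node 17 with bounds (9, 21): OK
  at node 34 with bounds (21, +inf): OK
  at node 27 with bounds (21, 34): OK
No violation found at any node.
Result: Valid BST


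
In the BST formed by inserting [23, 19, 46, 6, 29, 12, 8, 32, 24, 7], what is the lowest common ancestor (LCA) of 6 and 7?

Tree insertion order: [23, 19, 46, 6, 29, 12, 8, 32, 24, 7]
Tree (level-order array): [23, 19, 46, 6, None, 29, None, None, 12, 24, 32, 8, None, None, None, None, None, 7]
In a BST, the LCA of p=6, q=7 is the first node v on the
root-to-leaf path with p <= v <= q (go left if both < v, right if both > v).
Walk from root:
  at 23: both 6 and 7 < 23, go left
  at 19: both 6 and 7 < 19, go left
  at 6: 6 <= 6 <= 7, this is the LCA
LCA = 6


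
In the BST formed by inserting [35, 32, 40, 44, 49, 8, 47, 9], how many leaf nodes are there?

Tree built from: [35, 32, 40, 44, 49, 8, 47, 9]
Tree (level-order array): [35, 32, 40, 8, None, None, 44, None, 9, None, 49, None, None, 47]
Rule: A leaf has 0 children.
Per-node child counts:
  node 35: 2 child(ren)
  node 32: 1 child(ren)
  node 8: 1 child(ren)
  node 9: 0 child(ren)
  node 40: 1 child(ren)
  node 44: 1 child(ren)
  node 49: 1 child(ren)
  node 47: 0 child(ren)
Matching nodes: [9, 47]
Count of leaf nodes: 2
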